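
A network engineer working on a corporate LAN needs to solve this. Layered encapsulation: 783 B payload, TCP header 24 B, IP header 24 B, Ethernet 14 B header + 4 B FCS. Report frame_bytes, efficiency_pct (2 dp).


TCP segment = 783 + 24 = 807 B
IP packet = 807 + 24 = 831 B
Ethernet frame = 831 + 14 + 4 = 849 B
Efficiency = app / frame = 783 / 849 = 0.922261 = 92.2261% -> 92.23% (2 dp)

849, 92.23


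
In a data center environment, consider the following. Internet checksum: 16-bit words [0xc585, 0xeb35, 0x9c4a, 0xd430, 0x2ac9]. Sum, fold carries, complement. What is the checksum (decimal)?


Given words: [0xc585, 0xeb35, 0x9c4a, 0xd430, 0x2ac9]
Step 1: Sum all words
Raw sum = 50565 + 60213 + 40010 + 54320 + 10953 = 216061
Step 2: Fold carry: (19453 + 3) = 19456
One's complement = ~19456 & 0xFFFF = 46079

46079


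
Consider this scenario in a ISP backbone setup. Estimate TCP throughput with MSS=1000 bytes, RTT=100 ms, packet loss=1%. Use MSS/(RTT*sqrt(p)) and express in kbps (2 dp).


Given: MSS = 1000 bytes, RTT = 100 ms, loss = 1%
RTT in seconds = 100 / 1000 = 0.1
Loss rate = 1% = 0.01
sqrt(loss) = sqrt(0.01) = 0.1
Throughput (bytes/s) = 1000 / (0.1 * 0.1) = 100000.0000
Throughput (kbps) = 100000.0000 * 8 / 1000 = 800.000000 -> 800.00 kbps (2 dp)

800.00


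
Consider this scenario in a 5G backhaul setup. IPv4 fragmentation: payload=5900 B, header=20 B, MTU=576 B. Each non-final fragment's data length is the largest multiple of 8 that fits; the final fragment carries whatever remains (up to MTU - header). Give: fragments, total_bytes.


Max data per non-final fragment = floor((MTU - header)/8)*8 = floor((576 - 20)/8)*8 = floor(556/8)*8 = 552 B
Final fragment needs no 8-byte alignment: it can carry up to MTU - header = 556 B
Non-final fragments needed = ceil((payload - 556) / 552) = ceil(5344/552) = ceil(9.6812) = 10
Number of fragments = 10 + 1 = 11
Fragment sizes (data): 10 * 552 B + 380 B (last, 380 <= 556 OK)
Total bytes sent = payload + n_frags * header = 5900 + 11*20 = 5900 + 220 = 6120 B

11, 6120


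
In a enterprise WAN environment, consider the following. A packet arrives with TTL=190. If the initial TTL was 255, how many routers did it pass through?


Given: initial TTL = 255, received TTL = 190
Hops = initial TTL - received TTL
Hops = 255 - 190 = 65

65


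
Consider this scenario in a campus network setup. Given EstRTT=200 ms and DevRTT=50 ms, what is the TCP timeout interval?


Given: EstRTT = 200 ms, DevRTT = 50 ms
Timeout = EstRTT + 4 * DevRTT
4 * DevRTT = 4 * 50 = 200
Timeout = 200 + 200 = 400 ms

400


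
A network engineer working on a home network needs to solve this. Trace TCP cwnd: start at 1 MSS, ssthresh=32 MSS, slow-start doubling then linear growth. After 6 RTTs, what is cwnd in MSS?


RTT 0: cwnd = 1 MSS (initial)
RTT 1: cwnd = 2 MSS (slow start, doubled)
RTT 2: cwnd = 4 MSS (slow start, doubled)
RTT 3: cwnd = 8 MSS (slow start, doubled)
RTT 4: cwnd = 16 MSS (slow start, doubled)
RTT 5: cwnd = 32 MSS (slow start, doubled)
RTT 6: cwnd = 33 MSS (congestion avoidance, +1)

33


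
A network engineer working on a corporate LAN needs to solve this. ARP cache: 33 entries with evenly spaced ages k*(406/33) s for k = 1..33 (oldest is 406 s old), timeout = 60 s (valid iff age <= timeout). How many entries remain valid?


Ages are k * 406/33 s for k = 1..33 (spacing = 12.3030 s).
Entry k is valid iff k * 406/33 <= 60 iff k <= 33 * 60 / 406 = 4.8768
n_valid = floor(4.8768) = 4
(n_stale = 33 - 4 = 29)

4


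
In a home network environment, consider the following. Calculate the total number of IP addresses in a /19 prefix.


Given: CIDR prefix /19
Host bits = 32 - 19 = 13
Total addresses = 2^13 = 8192

8192


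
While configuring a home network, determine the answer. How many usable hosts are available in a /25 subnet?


Given: subnet mask /25
Host bits = 32 - 25 = 7
Total addresses = 2^7 = 128
Usable hosts = 128 - 2 (network + broadcast) = 126

126


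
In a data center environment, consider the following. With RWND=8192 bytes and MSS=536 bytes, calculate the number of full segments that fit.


Given: RWND = 8192 bytes, MSS = 536 bytes
Full segments = floor(RWND / MSS)
Full segments = floor(8192 / 536)
Full segments = floor(15.2836) = 15

15


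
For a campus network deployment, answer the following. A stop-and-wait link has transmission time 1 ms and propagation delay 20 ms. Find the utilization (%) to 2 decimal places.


Given: Ttrans = 1 ms, Tprop = 20 ms
RTT = 2 * Tprop = 2 * 20 = 40 ms
U = Ttrans / (Ttrans + RTT)
U = 1 / (1 + 40)
U = 1 / 41 = 0.02439
U% = 2.44%

2.44


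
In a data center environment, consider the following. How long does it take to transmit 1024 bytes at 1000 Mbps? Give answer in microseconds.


Given: packet = 1024 bytes, bandwidth = 1000 Mbps
Packet in bits = 1024 * 8 = 8192 bits
Bandwidth = 1000 * 10^6 = 1000000000 bps
Time = 8192 / 1000000000 seconds
Time in us = 8192 * 10^6 / 1000000000 = 8.192

8.192


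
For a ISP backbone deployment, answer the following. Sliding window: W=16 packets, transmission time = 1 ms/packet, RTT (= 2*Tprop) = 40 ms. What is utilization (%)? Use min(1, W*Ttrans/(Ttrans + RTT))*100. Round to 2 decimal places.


Given: W = 16, Ttrans = 1 ms, RTT = 40 ms (= 2 * Tprop, Tprop = 20 ms)
Cycle time = Ttrans + RTT = 1 + 40 = 41 ms (first packet sent until its ACK returns)
W * Ttrans = 16 * 1 = 16 ms of sending per cycle
W * Ttrans / (Ttrans + RTT) = 16 / 41 = 0.390244
U = min(1, 0.390244) = 0.390244
U% = 39.02%

39.02


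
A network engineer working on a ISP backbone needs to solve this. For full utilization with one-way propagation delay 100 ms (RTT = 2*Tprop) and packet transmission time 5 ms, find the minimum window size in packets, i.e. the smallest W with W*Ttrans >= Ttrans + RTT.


Given: Ttrans = 5 ms, RTT = 200 ms (= 2 * Tprop, Tprop = 100 ms)
Time until first ACK returns = Ttrans + RTT = 5 + 200 = 205 ms
Need W * Ttrans >= Ttrans + RTT  ->  W >= (Ttrans + RTT) / Ttrans
(Ttrans + RTT) / Ttrans = 205 / 5 = 41
W_min = ceil(41) = 41

41


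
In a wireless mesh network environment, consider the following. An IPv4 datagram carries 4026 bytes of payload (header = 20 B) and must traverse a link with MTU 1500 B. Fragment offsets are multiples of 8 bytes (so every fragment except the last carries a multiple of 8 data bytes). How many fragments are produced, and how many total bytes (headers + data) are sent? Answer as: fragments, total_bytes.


Max data per non-final fragment = floor((MTU - header)/8)*8 = floor((1500 - 20)/8)*8 = floor(1480/8)*8 = 1480 B
Final fragment needs no 8-byte alignment: it can carry up to MTU - header = 1480 B
Non-final fragments needed = ceil((payload - 1480) / 1480) = ceil(2546/1480) = ceil(1.7203) = 2
Number of fragments = 2 + 1 = 3
Fragment sizes (data): 2 * 1480 B + 1066 B (last, 1066 <= 1480 OK)
Total bytes sent = payload + n_frags * header = 4026 + 3*20 = 4026 + 60 = 4086 B

3, 4086


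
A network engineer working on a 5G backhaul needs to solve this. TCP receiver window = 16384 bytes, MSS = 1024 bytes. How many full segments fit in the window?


Given: RWND = 16384 bytes, MSS = 1024 bytes
Full segments = floor(RWND / MSS)
Full segments = floor(16384 / 1024)
Full segments = floor(16.0) = 16

16


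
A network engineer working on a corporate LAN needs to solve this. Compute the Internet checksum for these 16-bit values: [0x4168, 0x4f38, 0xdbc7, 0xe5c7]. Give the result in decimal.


Given words: [0x4168, 0x4f38, 0xdbc7, 0xe5c7]
Step 1: Sum all words
Raw sum = 16744 + 20280 + 56263 + 58823 = 152110
Step 2: Fold carry: (21038 + 2) = 21040
One's complement = ~21040 & 0xFFFF = 44495

44495


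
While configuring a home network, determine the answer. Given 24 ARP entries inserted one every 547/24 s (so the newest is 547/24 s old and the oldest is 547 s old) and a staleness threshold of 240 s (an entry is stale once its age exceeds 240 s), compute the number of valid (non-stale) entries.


Ages are k * 547/24 s for k = 1..24 (spacing = 22.7917 s).
Entry k is valid iff k * 547/24 <= 240 iff k <= 24 * 240 / 547 = 10.5302
n_valid = floor(10.5302) = 10
(n_stale = 24 - 10 = 14)

10


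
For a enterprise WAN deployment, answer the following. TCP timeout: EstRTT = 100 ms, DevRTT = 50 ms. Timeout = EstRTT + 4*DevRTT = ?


Given: EstRTT = 100 ms, DevRTT = 50 ms
Timeout = EstRTT + 4 * DevRTT
4 * DevRTT = 4 * 50 = 200
Timeout = 100 + 200 = 300 ms

300


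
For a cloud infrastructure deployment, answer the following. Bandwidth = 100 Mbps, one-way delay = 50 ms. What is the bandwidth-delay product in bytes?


Given: bandwidth = 100 Mbps, delay = 50 ms
BDP in bits = 100 * 10^6 * 50 / 1000
BDP in bits = 5000000
BDP in bytes = 5000000 / 8 = 625000

625000


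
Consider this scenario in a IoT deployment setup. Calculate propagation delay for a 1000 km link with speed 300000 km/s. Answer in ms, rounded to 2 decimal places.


Given: distance = 1000 km, speed = 300000 km/s
Delay = distance / speed = 1000 / 300000 seconds
Delay in ms = 1000 * 1000 / 300000
Delay = 3.3333 ms
Rounded to 2 dp = 3.33 ms

3.33


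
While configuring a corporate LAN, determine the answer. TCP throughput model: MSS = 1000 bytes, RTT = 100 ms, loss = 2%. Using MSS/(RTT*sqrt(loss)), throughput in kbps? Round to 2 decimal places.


Given: MSS = 1000 bytes, RTT = 100 ms, loss = 2%
RTT in seconds = 100 / 1000 = 0.1
Loss rate = 2% = 0.02
sqrt(loss) = sqrt(0.02) = 0.141421356237
Throughput (bytes/s) = 1000 / (0.1 * 0.141421356237) = 70710.6781
Throughput (kbps) = 70710.6781 * 8 / 1000 = 565.685425 -> 565.69 kbps (2 dp)

565.69


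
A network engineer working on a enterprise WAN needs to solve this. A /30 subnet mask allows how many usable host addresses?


Given: subnet mask /30
Host bits = 32 - 30 = 2
Total addresses = 2^2 = 4
Usable hosts = 4 - 2 (network + broadcast) = 2

2


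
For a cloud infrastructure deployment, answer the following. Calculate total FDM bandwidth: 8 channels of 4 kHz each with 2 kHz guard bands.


Given: 8 channels, 4 kHz each, guard = 2 kHz
Channel bandwidth = 8 * 4 = 32 kHz
Guard bands = 7 gaps * 2 kHz = 14 kHz
Total = 32 + 14 = 46 kHz

46


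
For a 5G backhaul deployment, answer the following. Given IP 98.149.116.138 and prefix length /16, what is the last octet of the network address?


Given: IP = 98.149.116.138, prefix = /16
Subnet mask = 255.255.0.0
Last octet of IP: 138
Last octet of mask: 0
Network last octet = 138 AND 0 = 0

0


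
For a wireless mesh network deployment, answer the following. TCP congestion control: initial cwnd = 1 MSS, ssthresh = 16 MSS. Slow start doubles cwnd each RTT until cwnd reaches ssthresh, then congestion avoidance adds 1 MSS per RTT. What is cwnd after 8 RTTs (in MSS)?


RTT 0: cwnd = 1 MSS (initial)
RTT 1: cwnd = 2 MSS (slow start, doubled)
RTT 2: cwnd = 4 MSS (slow start, doubled)
RTT 3: cwnd = 8 MSS (slow start, doubled)
RTT 4: cwnd = 16 MSS (slow start, doubled)
RTT 5: cwnd = 17 MSS (congestion avoidance, +1)
RTT 6: cwnd = 18 MSS (congestion avoidance, +1)
RTT 7: cwnd = 19 MSS (congestion avoidance, +1)
RTT 8: cwnd = 20 MSS (congestion avoidance, +1)

20


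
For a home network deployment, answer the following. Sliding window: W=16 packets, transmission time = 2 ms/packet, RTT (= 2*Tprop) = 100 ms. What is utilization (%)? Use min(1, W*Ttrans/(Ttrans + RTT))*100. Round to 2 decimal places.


Given: W = 16, Ttrans = 2 ms, RTT = 100 ms (= 2 * Tprop, Tprop = 50 ms)
Cycle time = Ttrans + RTT = 2 + 100 = 102 ms (first packet sent until its ACK returns)
W * Ttrans = 16 * 2 = 32 ms of sending per cycle
W * Ttrans / (Ttrans + RTT) = 32 / 102 = 0.313725
U = min(1, 0.313725) = 0.313725
U% = 31.37%

31.37


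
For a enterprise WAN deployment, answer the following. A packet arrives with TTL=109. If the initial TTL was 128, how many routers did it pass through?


Given: initial TTL = 128, received TTL = 109
Hops = initial TTL - received TTL
Hops = 128 - 109 = 19

19


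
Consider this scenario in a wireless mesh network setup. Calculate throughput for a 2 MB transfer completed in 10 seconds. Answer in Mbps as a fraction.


Given: file = 2 MB, time = 10 s
File in Mb = 2 * 8 = 16 Mb
Throughput = 16 / 10 Mbps
Throughput = 8/5 Mbps

8/5


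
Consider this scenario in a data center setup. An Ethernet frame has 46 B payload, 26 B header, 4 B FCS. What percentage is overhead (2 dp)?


Given: payload = 46 B, header = 26 B, trailer = 4 B
Overhead bytes = header + trailer = 26 + 4 = 30
Total frame = payload + overhead = 46 + 30 = 76
Overhead % = 30 / 76 * 100 = 39.4737% -> 39.47% (2 dp)

39.47


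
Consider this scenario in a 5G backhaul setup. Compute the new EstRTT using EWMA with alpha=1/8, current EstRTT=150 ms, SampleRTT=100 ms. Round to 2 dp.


Given: EstRTT = 150 ms, SampleRTT = 100 ms, alpha = 1/8
New EstRTT = (1 - alpha) * EstRTT + alpha * SampleRTT
(7/8) * 150 = 131.25
(1/8) * 100 = 12.5
New EstRTT = 131.25 + 12.5 = 143.75 ms -> 143.75 ms (2 dp)

143.75


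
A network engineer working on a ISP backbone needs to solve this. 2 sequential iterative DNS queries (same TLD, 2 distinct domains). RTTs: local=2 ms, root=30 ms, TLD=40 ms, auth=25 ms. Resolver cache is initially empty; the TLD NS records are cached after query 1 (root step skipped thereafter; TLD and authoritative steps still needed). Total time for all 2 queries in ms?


Lookup 1 (cold cache): local + root + TLD + auth = 2 + 30 + 40 + 25 = 97 ms
Lookups 2..2 (TLD NS cached -> skip root; new domain -> still ask TLD and auth): local + TLD + auth = 2 + 40 + 25 = 67 ms each
Remaining 1 lookups: 1 * 67 = 67 ms
Total = 97 + 67 = 164 ms

164


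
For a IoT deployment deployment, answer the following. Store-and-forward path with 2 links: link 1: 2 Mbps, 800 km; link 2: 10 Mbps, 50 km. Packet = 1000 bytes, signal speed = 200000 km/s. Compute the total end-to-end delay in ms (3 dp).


Packet = 1000 bytes = 8000 bits. Store-and-forward: sum (t_trans + t_prop) per link.
Link 1: t_trans = 8000/(2*10^6) s = 4.0000 ms; t_prop = 800/200000 s = 4.0000 ms; subtotal = 8.0000 ms
Link 2: t_trans = 8000/(10*10^6) s = 0.8000 ms; t_prop = 50/200000 s = 0.2500 ms; subtotal = 1.0500 ms
End-to-end = 8.0000 + 1.0500 = 9.0500 ms -> 9.050 ms (3 dp)

9.050


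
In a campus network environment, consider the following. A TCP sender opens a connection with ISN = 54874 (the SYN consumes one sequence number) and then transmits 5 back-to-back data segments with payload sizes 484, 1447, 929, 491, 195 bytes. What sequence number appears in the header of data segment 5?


The SYN occupies sequence number ISN = 54874, so the first data byte is ISN + 1 = 54875.
SEQ of data segment i = (ISN + 1) + sum of payload sizes of segments 1..i-1.
Segment 1: SEQ = 54875, payload = 484 bytes
Segment 2: SEQ = 55359, payload = 1447 bytes
Segment 3: SEQ = 56806, payload = 929 bytes
Segment 4: SEQ = 57735, payload = 491 bytes
Segment 5: SEQ = 58226, payload = 195 bytes
SEQ of segment 5 = 54875 + 484 + 1447 + 929 + 491 = 58226

58226


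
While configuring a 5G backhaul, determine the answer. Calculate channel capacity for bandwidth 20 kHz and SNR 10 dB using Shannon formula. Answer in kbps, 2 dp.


Given: B = 20 kHz, SNR = 10 dB
SNR linear = 10^(10/10) = 10
1 + SNR = 11
log2(11) = 3.4594316186
C = 20 * 1000 * 3.4594316186 = 69188.6324 bps
C = 69.188632 kbps -> 69.19 kbps (2 dp)

69.19


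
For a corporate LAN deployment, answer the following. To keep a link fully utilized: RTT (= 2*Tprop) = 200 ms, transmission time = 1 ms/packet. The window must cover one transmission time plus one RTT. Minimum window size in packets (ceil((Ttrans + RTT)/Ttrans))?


Given: Ttrans = 1 ms, RTT = 200 ms (= 2 * Tprop, Tprop = 100 ms)
Time until first ACK returns = Ttrans + RTT = 1 + 200 = 201 ms
Need W * Ttrans >= Ttrans + RTT  ->  W >= (Ttrans + RTT) / Ttrans
(Ttrans + RTT) / Ttrans = 201 / 1 = 201
W_min = ceil(201) = 201

201


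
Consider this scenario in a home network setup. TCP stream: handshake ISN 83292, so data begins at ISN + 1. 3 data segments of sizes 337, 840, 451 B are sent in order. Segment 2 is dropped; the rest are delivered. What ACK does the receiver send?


SYN uses sequence number 83292; first data byte = ISN + 1 = 83293.
Segment 1: SEQ = 83293, len = 337 B, covers [83293, 83629]
Segment 2: SEQ = 83630, len = 840 B, covers [83630, 84469] [LOST]
Segment 3: SEQ = 84470, len = 451 B, covers [84470, 84920]
In-order data received: bytes [83293, 83629] (segments 1..1).
Segment 2 missing -> gap begins at byte 83630; later segments buffered out of order.
Cumulative ACK = next expected in-order byte = 83293 + 337 = 83630

83630


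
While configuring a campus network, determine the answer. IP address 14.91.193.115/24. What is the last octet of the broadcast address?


Given: IP = 14.91.193.115, prefix = /24
Host bits = 32 - 24 = 8
Network last octet = 115 AND mask = 0
Host part size = 2^8 - 1 = 255
Broadcast last octet = 0 OR 255 = 255

255


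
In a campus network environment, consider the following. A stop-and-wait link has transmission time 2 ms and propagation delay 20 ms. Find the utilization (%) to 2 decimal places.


Given: Ttrans = 2 ms, Tprop = 20 ms
RTT = 2 * Tprop = 2 * 20 = 40 ms
U = Ttrans / (Ttrans + RTT)
U = 2 / (2 + 40)
U = 2 / 42 = 0.047619
U% = 4.76%

4.76


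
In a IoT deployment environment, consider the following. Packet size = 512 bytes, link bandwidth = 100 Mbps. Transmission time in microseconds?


Given: packet = 512 bytes, bandwidth = 100 Mbps
Packet in bits = 512 * 8 = 4096 bits
Bandwidth = 100 * 10^6 = 100000000 bps
Time = 4096 / 100000000 seconds
Time in us = 4096 * 10^6 / 100000000 = 40.96

40.96


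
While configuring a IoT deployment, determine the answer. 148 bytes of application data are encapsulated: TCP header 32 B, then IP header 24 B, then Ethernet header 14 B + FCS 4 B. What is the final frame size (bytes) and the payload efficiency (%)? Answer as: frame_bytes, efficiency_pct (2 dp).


TCP segment = 148 + 32 = 180 B
IP packet = 180 + 24 = 204 B
Ethernet frame = 204 + 14 + 4 = 222 B
Efficiency = app / frame = 148 / 222 = 0.666667 = 66.6667% -> 66.67% (2 dp)

222, 66.67


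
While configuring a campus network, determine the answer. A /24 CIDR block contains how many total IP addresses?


Given: CIDR prefix /24
Host bits = 32 - 24 = 8
Total addresses = 2^8 = 256

256


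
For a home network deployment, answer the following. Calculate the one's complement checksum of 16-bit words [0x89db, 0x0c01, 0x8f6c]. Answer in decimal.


Given words: [0x89db, 0x0c01, 0x8f6c]
Step 1: Sum all words
Raw sum = 35291 + 3073 + 36716 = 75080
Step 2: Fold carry: (9544 + 1) = 9545
One's complement = ~9545 & 0xFFFF = 55990

55990


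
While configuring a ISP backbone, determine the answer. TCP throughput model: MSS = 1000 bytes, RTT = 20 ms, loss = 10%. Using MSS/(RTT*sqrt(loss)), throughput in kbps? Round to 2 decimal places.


Given: MSS = 1000 bytes, RTT = 20 ms, loss = 10%
RTT in seconds = 20 / 1000 = 0.02
Loss rate = 10% = 0.1
sqrt(loss) = sqrt(0.1) = 0.316227766017
Throughput (bytes/s) = 1000 / (0.02 * 0.316227766017) = 158113.8830
Throughput (kbps) = 158113.8830 * 8 / 1000 = 1264.911064 -> 1264.91 kbps (2 dp)

1264.91


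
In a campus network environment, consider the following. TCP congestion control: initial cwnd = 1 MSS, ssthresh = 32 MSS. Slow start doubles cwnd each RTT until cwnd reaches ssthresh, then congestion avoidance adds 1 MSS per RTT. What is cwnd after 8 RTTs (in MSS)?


RTT 0: cwnd = 1 MSS (initial)
RTT 1: cwnd = 2 MSS (slow start, doubled)
RTT 2: cwnd = 4 MSS (slow start, doubled)
RTT 3: cwnd = 8 MSS (slow start, doubled)
RTT 4: cwnd = 16 MSS (slow start, doubled)
RTT 5: cwnd = 32 MSS (slow start, doubled)
RTT 6: cwnd = 33 MSS (congestion avoidance, +1)
RTT 7: cwnd = 34 MSS (congestion avoidance, +1)
RTT 8: cwnd = 35 MSS (congestion avoidance, +1)

35


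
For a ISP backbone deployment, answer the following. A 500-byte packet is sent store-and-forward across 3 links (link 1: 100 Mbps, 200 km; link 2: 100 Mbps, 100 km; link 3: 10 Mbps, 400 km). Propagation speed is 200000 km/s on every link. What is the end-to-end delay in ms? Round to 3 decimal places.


Packet = 500 bytes = 4000 bits. Store-and-forward: sum (t_trans + t_prop) per link.
Link 1: t_trans = 4000/(100*10^6) s = 0.0400 ms; t_prop = 200/200000 s = 1.0000 ms; subtotal = 1.0400 ms
Link 2: t_trans = 4000/(100*10^6) s = 0.0400 ms; t_prop = 100/200000 s = 0.5000 ms; subtotal = 0.5400 ms
Link 3: t_trans = 4000/(10*10^6) s = 0.4000 ms; t_prop = 400/200000 s = 2.0000 ms; subtotal = 2.4000 ms
End-to-end = 1.0400 + 0.5400 + 2.4000 = 3.9800 ms -> 3.980 ms (3 dp)

3.980


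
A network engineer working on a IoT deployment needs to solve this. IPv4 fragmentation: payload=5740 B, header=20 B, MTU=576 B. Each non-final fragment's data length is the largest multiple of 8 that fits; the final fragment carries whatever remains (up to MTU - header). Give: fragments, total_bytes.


Max data per non-final fragment = floor((MTU - header)/8)*8 = floor((576 - 20)/8)*8 = floor(556/8)*8 = 552 B
Final fragment needs no 8-byte alignment: it can carry up to MTU - header = 556 B
Non-final fragments needed = ceil((payload - 556) / 552) = ceil(5184/552) = ceil(9.3913) = 10
Number of fragments = 10 + 1 = 11
Fragment sizes (data): 10 * 552 B + 220 B (last, 220 <= 556 OK)
Total bytes sent = payload + n_frags * header = 5740 + 11*20 = 5740 + 220 = 5960 B

11, 5960


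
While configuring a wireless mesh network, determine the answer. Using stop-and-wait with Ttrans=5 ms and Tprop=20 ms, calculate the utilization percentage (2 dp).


Given: Ttrans = 5 ms, Tprop = 20 ms
RTT = 2 * Tprop = 2 * 20 = 40 ms
U = Ttrans / (Ttrans + RTT)
U = 5 / (5 + 40)
U = 5 / 45 = 0.111111
U% = 11.11%

11.11


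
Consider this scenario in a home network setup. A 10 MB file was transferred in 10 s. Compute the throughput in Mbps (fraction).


Given: file = 10 MB, time = 10 s
File in Mb = 10 * 8 = 80 Mb
Throughput = 80 / 10 Mbps
Throughput = 8 Mbps

8


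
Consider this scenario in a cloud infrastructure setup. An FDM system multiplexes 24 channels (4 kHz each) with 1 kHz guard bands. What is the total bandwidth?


Given: 24 channels, 4 kHz each, guard = 1 kHz
Channel bandwidth = 24 * 4 = 96 kHz
Guard bands = 23 gaps * 1 kHz = 23 kHz
Total = 96 + 23 = 119 kHz

119


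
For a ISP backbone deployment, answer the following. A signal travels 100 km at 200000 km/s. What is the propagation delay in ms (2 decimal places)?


Given: distance = 100 km, speed = 200000 km/s
Delay = distance / speed = 100 / 200000 seconds
Delay in ms = 100 * 1000 / 200000
Delay = 0.5000 ms
Rounded to 2 dp = 0.50 ms

0.50


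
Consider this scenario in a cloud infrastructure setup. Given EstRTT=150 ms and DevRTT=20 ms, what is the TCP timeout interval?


Given: EstRTT = 150 ms, DevRTT = 20 ms
Timeout = EstRTT + 4 * DevRTT
4 * DevRTT = 4 * 20 = 80
Timeout = 150 + 80 = 230 ms

230


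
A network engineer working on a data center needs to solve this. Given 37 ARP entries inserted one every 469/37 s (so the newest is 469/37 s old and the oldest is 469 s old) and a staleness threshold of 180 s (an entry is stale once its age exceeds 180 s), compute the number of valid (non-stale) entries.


Ages are k * 469/37 s for k = 1..37 (spacing = 12.6757 s).
Entry k is valid iff k * 469/37 <= 180 iff k <= 37 * 180 / 469 = 14.2004
n_valid = floor(14.2004) = 14
(n_stale = 37 - 14 = 23)

14


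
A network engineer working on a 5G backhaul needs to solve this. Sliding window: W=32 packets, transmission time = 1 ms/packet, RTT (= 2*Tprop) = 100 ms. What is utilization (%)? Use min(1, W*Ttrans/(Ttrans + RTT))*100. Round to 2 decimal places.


Given: W = 32, Ttrans = 1 ms, RTT = 100 ms (= 2 * Tprop, Tprop = 50 ms)
Cycle time = Ttrans + RTT = 1 + 100 = 101 ms (first packet sent until its ACK returns)
W * Ttrans = 32 * 1 = 32 ms of sending per cycle
W * Ttrans / (Ttrans + RTT) = 32 / 101 = 0.316832
U = min(1, 0.316832) = 0.316832
U% = 31.68%

31.68


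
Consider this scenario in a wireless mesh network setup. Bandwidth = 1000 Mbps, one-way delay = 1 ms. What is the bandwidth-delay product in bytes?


Given: bandwidth = 1000 Mbps, delay = 1 ms
BDP in bits = 1000 * 10^6 * 1 / 1000
BDP in bits = 1000000
BDP in bytes = 1000000 / 8 = 125000

125000


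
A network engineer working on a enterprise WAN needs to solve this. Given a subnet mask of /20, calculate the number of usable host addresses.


Given: subnet mask /20
Host bits = 32 - 20 = 12
Total addresses = 2^12 = 4096
Usable hosts = 4096 - 2 (network + broadcast) = 4094

4094


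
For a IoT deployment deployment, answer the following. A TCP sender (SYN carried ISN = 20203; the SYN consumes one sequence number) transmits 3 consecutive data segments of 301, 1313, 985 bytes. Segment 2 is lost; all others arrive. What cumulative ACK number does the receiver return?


SYN uses sequence number 20203; first data byte = ISN + 1 = 20204.
Segment 1: SEQ = 20204, len = 301 B, covers [20204, 20504]
Segment 2: SEQ = 20505, len = 1313 B, covers [20505, 21817] [LOST]
Segment 3: SEQ = 21818, len = 985 B, covers [21818, 22802]
In-order data received: bytes [20204, 20504] (segments 1..1).
Segment 2 missing -> gap begins at byte 20505; later segments buffered out of order.
Cumulative ACK = next expected in-order byte = 20204 + 301 = 20505

20505


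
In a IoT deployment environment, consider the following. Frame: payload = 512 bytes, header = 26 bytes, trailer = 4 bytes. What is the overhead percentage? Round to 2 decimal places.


Given: payload = 512 B, header = 26 B, trailer = 4 B
Overhead bytes = header + trailer = 26 + 4 = 30
Total frame = payload + overhead = 512 + 30 = 542
Overhead % = 30 / 542 * 100 = 5.5351% -> 5.54% (2 dp)

5.54


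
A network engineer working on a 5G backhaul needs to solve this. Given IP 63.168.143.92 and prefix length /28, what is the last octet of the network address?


Given: IP = 63.168.143.92, prefix = /28
Subnet mask = 255.255.255.240
Last octet of IP: 92
Last octet of mask: 240
Network last octet = 92 AND 240 = 80

80


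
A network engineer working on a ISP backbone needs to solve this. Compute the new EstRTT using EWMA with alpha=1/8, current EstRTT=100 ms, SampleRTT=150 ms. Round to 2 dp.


Given: EstRTT = 100 ms, SampleRTT = 150 ms, alpha = 1/8
New EstRTT = (1 - alpha) * EstRTT + alpha * SampleRTT
(7/8) * 100 = 87.5
(1/8) * 150 = 18.75
New EstRTT = 87.5 + 18.75 = 106.25 ms -> 106.25 ms (2 dp)

106.25


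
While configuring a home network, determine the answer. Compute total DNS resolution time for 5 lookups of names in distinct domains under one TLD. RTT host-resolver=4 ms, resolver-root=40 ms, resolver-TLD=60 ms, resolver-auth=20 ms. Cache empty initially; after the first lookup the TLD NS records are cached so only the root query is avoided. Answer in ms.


Lookup 1 (cold cache): local + root + TLD + auth = 4 + 40 + 60 + 20 = 124 ms
Lookups 2..5 (TLD NS cached -> skip root; new domain -> still ask TLD and auth): local + TLD + auth = 4 + 60 + 20 = 84 ms each
Remaining 4 lookups: 4 * 84 = 336 ms
Total = 124 + 336 = 460 ms

460


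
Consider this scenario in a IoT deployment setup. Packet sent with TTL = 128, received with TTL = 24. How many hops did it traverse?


Given: initial TTL = 128, received TTL = 24
Hops = initial TTL - received TTL
Hops = 128 - 24 = 104

104


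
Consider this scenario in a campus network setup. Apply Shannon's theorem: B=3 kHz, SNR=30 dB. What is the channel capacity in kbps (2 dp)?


Given: B = 3 kHz, SNR = 30 dB
SNR linear = 10^(30/10) = 1000
1 + SNR = 1001
log2(1001) = 9.9672262588
C = 3 * 1000 * 9.9672262588 = 29901.6788 bps
C = 29.901679 kbps -> 29.90 kbps (2 dp)

29.90


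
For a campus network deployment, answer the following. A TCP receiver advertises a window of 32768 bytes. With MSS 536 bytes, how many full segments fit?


Given: RWND = 32768 bytes, MSS = 536 bytes
Full segments = floor(RWND / MSS)
Full segments = floor(32768 / 536)
Full segments = floor(61.1343) = 61

61


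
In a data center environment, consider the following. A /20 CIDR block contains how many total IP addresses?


Given: CIDR prefix /20
Host bits = 32 - 20 = 12
Total addresses = 2^12 = 4096

4096


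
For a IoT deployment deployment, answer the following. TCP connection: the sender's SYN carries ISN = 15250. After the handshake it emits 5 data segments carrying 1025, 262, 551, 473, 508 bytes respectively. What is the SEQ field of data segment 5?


The SYN occupies sequence number ISN = 15250, so the first data byte is ISN + 1 = 15251.
SEQ of data segment i = (ISN + 1) + sum of payload sizes of segments 1..i-1.
Segment 1: SEQ = 15251, payload = 1025 bytes
Segment 2: SEQ = 16276, payload = 262 bytes
Segment 3: SEQ = 16538, payload = 551 bytes
Segment 4: SEQ = 17089, payload = 473 bytes
Segment 5: SEQ = 17562, payload = 508 bytes
SEQ of segment 5 = 15251 + 1025 + 262 + 551 + 473 = 17562

17562


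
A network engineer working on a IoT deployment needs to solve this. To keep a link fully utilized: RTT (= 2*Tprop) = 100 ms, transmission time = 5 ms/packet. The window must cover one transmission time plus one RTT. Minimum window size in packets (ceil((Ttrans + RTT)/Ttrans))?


Given: Ttrans = 5 ms, RTT = 100 ms (= 2 * Tprop, Tprop = 50 ms)
Time until first ACK returns = Ttrans + RTT = 5 + 100 = 105 ms
Need W * Ttrans >= Ttrans + RTT  ->  W >= (Ttrans + RTT) / Ttrans
(Ttrans + RTT) / Ttrans = 105 / 5 = 21
W_min = ceil(21) = 21

21


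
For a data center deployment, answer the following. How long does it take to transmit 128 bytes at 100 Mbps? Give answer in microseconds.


Given: packet = 128 bytes, bandwidth = 100 Mbps
Packet in bits = 128 * 8 = 1024 bits
Bandwidth = 100 * 10^6 = 100000000 bps
Time = 1024 / 100000000 seconds
Time in us = 1024 * 10^6 / 100000000 = 10.24

10.24


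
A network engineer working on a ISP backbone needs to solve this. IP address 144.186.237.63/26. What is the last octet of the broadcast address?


Given: IP = 144.186.237.63, prefix = /26
Host bits = 32 - 26 = 6
Network last octet = 63 AND mask = 0
Host part size = 2^6 - 1 = 63
Broadcast last octet = 0 OR 63 = 63

63


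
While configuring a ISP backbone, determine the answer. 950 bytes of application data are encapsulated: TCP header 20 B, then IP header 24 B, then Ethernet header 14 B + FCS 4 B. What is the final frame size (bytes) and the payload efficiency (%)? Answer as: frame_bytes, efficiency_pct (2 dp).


TCP segment = 950 + 20 = 970 B
IP packet = 970 + 24 = 994 B
Ethernet frame = 994 + 14 + 4 = 1012 B
Efficiency = app / frame = 950 / 1012 = 0.938735 = 93.8735% -> 93.87% (2 dp)

1012, 93.87


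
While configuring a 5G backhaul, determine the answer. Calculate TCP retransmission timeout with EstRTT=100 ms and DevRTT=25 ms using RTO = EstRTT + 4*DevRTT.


Given: EstRTT = 100 ms, DevRTT = 25 ms
Timeout = EstRTT + 4 * DevRTT
4 * DevRTT = 4 * 25 = 100
Timeout = 100 + 100 = 200 ms

200


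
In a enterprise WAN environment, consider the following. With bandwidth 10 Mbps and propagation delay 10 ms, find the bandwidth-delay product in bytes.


Given: bandwidth = 10 Mbps, delay = 10 ms
BDP in bits = 10 * 10^6 * 10 / 1000
BDP in bits = 100000
BDP in bytes = 100000 / 8 = 12500

12500


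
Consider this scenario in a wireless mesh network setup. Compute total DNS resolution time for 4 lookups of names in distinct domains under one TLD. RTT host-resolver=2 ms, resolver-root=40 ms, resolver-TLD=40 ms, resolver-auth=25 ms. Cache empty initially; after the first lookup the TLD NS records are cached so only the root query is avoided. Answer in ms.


Lookup 1 (cold cache): local + root + TLD + auth = 2 + 40 + 40 + 25 = 107 ms
Lookups 2..4 (TLD NS cached -> skip root; new domain -> still ask TLD and auth): local + TLD + auth = 2 + 40 + 25 = 67 ms each
Remaining 3 lookups: 3 * 67 = 201 ms
Total = 107 + 201 = 308 ms

308


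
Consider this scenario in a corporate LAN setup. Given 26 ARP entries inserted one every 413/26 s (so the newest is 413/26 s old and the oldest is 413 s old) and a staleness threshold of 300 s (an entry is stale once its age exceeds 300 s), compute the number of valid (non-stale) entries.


Ages are k * 413/26 s for k = 1..26 (spacing = 15.8846 s).
Entry k is valid iff k * 413/26 <= 300 iff k <= 26 * 300 / 413 = 18.8862
n_valid = floor(18.8862) = 18
(n_stale = 26 - 18 = 8)

18


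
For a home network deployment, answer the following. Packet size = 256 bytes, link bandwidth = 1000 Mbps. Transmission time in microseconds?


Given: packet = 256 bytes, bandwidth = 1000 Mbps
Packet in bits = 256 * 8 = 2048 bits
Bandwidth = 1000 * 10^6 = 1000000000 bps
Time = 2048 / 1000000000 seconds
Time in us = 2048 * 10^6 / 1000000000 = 2.048

2.048


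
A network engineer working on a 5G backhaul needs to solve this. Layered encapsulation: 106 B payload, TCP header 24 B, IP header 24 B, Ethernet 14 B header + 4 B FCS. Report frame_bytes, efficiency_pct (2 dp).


TCP segment = 106 + 24 = 130 B
IP packet = 130 + 24 = 154 B
Ethernet frame = 154 + 14 + 4 = 172 B
Efficiency = app / frame = 106 / 172 = 0.616279 = 61.6279% -> 61.63% (2 dp)

172, 61.63


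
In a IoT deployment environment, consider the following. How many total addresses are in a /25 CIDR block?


Given: CIDR prefix /25
Host bits = 32 - 25 = 7
Total addresses = 2^7 = 128

128


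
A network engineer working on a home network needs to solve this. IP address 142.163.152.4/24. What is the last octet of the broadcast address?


Given: IP = 142.163.152.4, prefix = /24
Host bits = 32 - 24 = 8
Network last octet = 4 AND mask = 0
Host part size = 2^8 - 1 = 255
Broadcast last octet = 0 OR 255 = 255

255


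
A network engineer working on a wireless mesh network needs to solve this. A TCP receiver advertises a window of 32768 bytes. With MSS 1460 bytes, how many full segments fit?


Given: RWND = 32768 bytes, MSS = 1460 bytes
Full segments = floor(RWND / MSS)
Full segments = floor(32768 / 1460)
Full segments = floor(22.4438) = 22

22


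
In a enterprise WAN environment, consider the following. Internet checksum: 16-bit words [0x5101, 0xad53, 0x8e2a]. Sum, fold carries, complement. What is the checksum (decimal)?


Given words: [0x5101, 0xad53, 0x8e2a]
Step 1: Sum all words
Raw sum = 20737 + 44371 + 36394 = 101502
Step 2: Fold carry: (35966 + 1) = 35967
One's complement = ~35967 & 0xFFFF = 29568

29568


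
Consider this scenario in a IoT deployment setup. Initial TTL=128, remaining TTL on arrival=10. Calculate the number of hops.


Given: initial TTL = 128, received TTL = 10
Hops = initial TTL - received TTL
Hops = 128 - 10 = 118

118


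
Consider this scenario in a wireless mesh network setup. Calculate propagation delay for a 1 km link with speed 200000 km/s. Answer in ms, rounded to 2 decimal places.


Given: distance = 1 km, speed = 200000 km/s
Delay = distance / speed = 1 / 200000 seconds
Delay in ms = 1 * 1000 / 200000
Delay = 0.0050 ms
Rounded to 2 dp = 0.01 ms

0.01


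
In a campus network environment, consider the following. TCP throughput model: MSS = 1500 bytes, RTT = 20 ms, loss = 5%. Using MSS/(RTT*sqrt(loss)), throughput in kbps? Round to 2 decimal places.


Given: MSS = 1500 bytes, RTT = 20 ms, loss = 5%
RTT in seconds = 20 / 1000 = 0.02
Loss rate = 5% = 0.05
sqrt(loss) = sqrt(0.05) = 0.223606797750
Throughput (bytes/s) = 1500 / (0.02 * 0.223606797750) = 335410.1966
Throughput (kbps) = 335410.1966 * 8 / 1000 = 2683.281573 -> 2683.28 kbps (2 dp)

2683.28


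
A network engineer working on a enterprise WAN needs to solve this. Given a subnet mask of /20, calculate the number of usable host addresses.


Given: subnet mask /20
Host bits = 32 - 20 = 12
Total addresses = 2^12 = 4096
Usable hosts = 4096 - 2 (network + broadcast) = 4094

4094


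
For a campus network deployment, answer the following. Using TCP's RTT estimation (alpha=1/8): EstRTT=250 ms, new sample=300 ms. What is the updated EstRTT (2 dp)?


Given: EstRTT = 250 ms, SampleRTT = 300 ms, alpha = 1/8
New EstRTT = (1 - alpha) * EstRTT + alpha * SampleRTT
(7/8) * 250 = 218.75
(1/8) * 300 = 37.5
New EstRTT = 218.75 + 37.5 = 256.25 ms -> 256.25 ms (2 dp)

256.25


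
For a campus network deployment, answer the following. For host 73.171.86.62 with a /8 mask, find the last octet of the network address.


Given: IP = 73.171.86.62, prefix = /8
Subnet mask = 255.0.0.0
Last octet of IP: 62
Last octet of mask: 0
Network last octet = 62 AND 0 = 0

0


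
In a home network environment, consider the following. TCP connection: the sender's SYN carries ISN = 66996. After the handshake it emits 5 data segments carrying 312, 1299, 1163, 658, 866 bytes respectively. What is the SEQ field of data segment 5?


The SYN occupies sequence number ISN = 66996, so the first data byte is ISN + 1 = 66997.
SEQ of data segment i = (ISN + 1) + sum of payload sizes of segments 1..i-1.
Segment 1: SEQ = 66997, payload = 312 bytes
Segment 2: SEQ = 67309, payload = 1299 bytes
Segment 3: SEQ = 68608, payload = 1163 bytes
Segment 4: SEQ = 69771, payload = 658 bytes
Segment 5: SEQ = 70429, payload = 866 bytes
SEQ of segment 5 = 66997 + 312 + 1299 + 1163 + 658 = 70429

70429


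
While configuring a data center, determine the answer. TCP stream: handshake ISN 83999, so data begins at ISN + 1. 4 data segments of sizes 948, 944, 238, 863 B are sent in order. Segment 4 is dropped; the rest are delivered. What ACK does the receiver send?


SYN uses sequence number 83999; first data byte = ISN + 1 = 84000.
Segment 1: SEQ = 84000, len = 948 B, covers [84000, 84947]
Segment 2: SEQ = 84948, len = 944 B, covers [84948, 85891]
Segment 3: SEQ = 85892, len = 238 B, covers [85892, 86129]
Segment 4: SEQ = 86130, len = 863 B, covers [86130, 86992] [LOST]
In-order data received: bytes [84000, 86129] (segments 1..3).
Segment 4 missing -> gap begins at byte 86130.
Cumulative ACK = next expected in-order byte = 84000 + 948 + 944 + 238 = 86130

86130


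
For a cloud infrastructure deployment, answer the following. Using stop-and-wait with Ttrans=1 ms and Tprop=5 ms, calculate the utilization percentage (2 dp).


Given: Ttrans = 1 ms, Tprop = 5 ms
RTT = 2 * Tprop = 2 * 5 = 10 ms
U = Ttrans / (Ttrans + RTT)
U = 1 / (1 + 10)
U = 1 / 11 = 0.090909
U% = 9.09%

9.09


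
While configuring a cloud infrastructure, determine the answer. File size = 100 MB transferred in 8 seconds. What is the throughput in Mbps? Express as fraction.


Given: file = 100 MB, time = 8 s
File in Mb = 100 * 8 = 800 Mb
Throughput = 800 / 8 Mbps
Throughput = 100 Mbps

100


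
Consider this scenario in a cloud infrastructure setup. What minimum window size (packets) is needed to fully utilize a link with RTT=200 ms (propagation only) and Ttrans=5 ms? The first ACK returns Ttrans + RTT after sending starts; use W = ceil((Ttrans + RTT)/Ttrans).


Given: Ttrans = 5 ms, RTT = 200 ms (= 2 * Tprop, Tprop = 100 ms)
Time until first ACK returns = Ttrans + RTT = 5 + 200 = 205 ms
Need W * Ttrans >= Ttrans + RTT  ->  W >= (Ttrans + RTT) / Ttrans
(Ttrans + RTT) / Ttrans = 205 / 5 = 41
W_min = ceil(41) = 41

41


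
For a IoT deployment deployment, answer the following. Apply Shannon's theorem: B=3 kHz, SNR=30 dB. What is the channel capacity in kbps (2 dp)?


Given: B = 3 kHz, SNR = 30 dB
SNR linear = 10^(30/10) = 1000
1 + SNR = 1001
log2(1001) = 9.9672262588
C = 3 * 1000 * 9.9672262588 = 29901.6788 bps
C = 29.901679 kbps -> 29.90 kbps (2 dp)

29.90


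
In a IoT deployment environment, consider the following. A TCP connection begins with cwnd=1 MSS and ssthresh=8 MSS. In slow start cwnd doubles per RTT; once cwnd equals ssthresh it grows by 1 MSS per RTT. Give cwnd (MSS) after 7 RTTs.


RTT 0: cwnd = 1 MSS (initial)
RTT 1: cwnd = 2 MSS (slow start, doubled)
RTT 2: cwnd = 4 MSS (slow start, doubled)
RTT 3: cwnd = 8 MSS (slow start, doubled)
RTT 4: cwnd = 9 MSS (congestion avoidance, +1)
RTT 5: cwnd = 10 MSS (congestion avoidance, +1)
RTT 6: cwnd = 11 MSS (congestion avoidance, +1)
RTT 7: cwnd = 12 MSS (congestion avoidance, +1)

12
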